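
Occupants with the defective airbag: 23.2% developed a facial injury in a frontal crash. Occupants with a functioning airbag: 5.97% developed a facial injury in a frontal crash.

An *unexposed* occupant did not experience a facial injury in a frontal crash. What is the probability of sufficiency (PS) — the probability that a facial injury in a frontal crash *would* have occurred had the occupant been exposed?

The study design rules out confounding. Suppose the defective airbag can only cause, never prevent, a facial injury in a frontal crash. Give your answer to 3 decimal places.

PS ≈ 0.183

p₁ = 0.232, p₀ = 0.0597.
Under exogeneity and monotonicity, PS = (p₁ − p₀) / (1 − p₀).
PS = (0.232 − 0.0597) / (1 − 0.0597) = 0.1723 / 0.9403 ≈ 0.1832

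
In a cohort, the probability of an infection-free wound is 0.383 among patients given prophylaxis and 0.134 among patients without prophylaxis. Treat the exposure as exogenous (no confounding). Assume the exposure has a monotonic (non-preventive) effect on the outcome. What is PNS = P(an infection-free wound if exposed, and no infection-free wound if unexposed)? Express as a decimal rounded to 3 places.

Let p₁ = 0.383, p₀ = 0.134.
Under exogeneity and monotonicity, PNS = p₁ − p₀.
PNS = 0.383 − 0.134 = 0.249

PNS ≈ 0.249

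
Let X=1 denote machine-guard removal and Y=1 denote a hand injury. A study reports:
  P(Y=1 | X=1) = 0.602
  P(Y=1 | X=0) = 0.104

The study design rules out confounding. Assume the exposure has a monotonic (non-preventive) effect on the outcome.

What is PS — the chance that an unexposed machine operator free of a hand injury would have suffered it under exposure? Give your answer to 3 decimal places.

PS ≈ 0.556

Let p₁ = 0.602, p₀ = 0.104.
Under exogeneity and monotonicity, PS = (p₁ − p₀) / (1 − p₀).
PS = (0.602 − 0.104) / (1 − 0.104) = 0.498 / 0.896 ≈ 0.5558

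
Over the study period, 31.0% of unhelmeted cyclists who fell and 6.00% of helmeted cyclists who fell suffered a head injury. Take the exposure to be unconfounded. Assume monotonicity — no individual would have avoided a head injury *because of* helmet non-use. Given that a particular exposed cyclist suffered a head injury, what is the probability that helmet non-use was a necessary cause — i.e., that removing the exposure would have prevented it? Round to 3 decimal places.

PN ≈ 0.806

p₁ = 0.31, p₀ = 0.06.
Under exogeneity and monotonicity, PN = (p₁ − p₀) / p₁.
PN = (0.31 − 0.06) / 0.31 = 0.25 / 0.31 ≈ 0.8065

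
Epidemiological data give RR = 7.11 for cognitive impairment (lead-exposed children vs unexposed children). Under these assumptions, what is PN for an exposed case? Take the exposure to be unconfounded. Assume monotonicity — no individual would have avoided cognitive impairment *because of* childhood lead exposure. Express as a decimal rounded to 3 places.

PN ≈ 0.859

Under exogeneity and monotonicity, PN = (RR − 1) / RR = 1 − 1/RR.
PN = (7.11 − 1) / 7.11 = 6.11 / 7.11 ≈ 0.8594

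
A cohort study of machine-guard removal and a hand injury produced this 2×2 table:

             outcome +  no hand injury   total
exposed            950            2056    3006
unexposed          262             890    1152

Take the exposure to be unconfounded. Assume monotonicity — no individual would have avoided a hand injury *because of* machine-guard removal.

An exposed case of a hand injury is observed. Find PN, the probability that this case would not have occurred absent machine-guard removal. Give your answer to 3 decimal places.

p₁ = P(outcome | exposed) = 950/3006 = 0.31603
p₀ = P(outcome | unexposed) = 262/1152 = 0.22743
Under exogeneity and monotonicity, PN = (p₁ − p₀)/p₁.
PN = (0.31603 − 0.22743) / 0.31603 ≈ 0.2804

PN ≈ 0.280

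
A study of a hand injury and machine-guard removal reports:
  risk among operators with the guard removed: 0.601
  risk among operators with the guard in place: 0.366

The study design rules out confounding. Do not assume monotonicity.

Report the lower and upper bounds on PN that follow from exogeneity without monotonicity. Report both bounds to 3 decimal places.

Let p₁ = 0.601, p₀ = 0.366.
Under exogeneity alone the bounds on PN are max{0,(p₁−p₀)/p₁} ≤ PN ≤ min{1,(1−p₀)/p₁}.
  lower = (p₁ − p₀)/p₁ = 0.235 / 0.601 ≈ 0.3910
  upper = min{1, (1 − p₀)/p₁} = 0.634 / 0.601 ≈ 1.0549 → capped at 1

0.391 ≤ PN ≤ 1.000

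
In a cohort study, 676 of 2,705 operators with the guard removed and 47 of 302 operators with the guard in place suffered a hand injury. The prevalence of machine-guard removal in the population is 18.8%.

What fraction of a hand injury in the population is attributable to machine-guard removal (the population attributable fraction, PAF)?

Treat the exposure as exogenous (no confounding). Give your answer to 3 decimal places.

PAF ≈ 0.102

p₁ = P(outcome | exposed) = 676/2705 = 0.24991
p₀ = P(outcome | unexposed) = 47/302 = 0.15563
Overall risk P(Y=1) = π·p₁ + (1−π)·p₀ = 0.188×0.24991 + 0.812×0.15563 = 0.17335.
Under exogeneity, PAF = [P(Y=1) − p₀] / P(Y=1).
PAF = (0.17335 − 0.15563) / 0.17335 ≈ 0.1022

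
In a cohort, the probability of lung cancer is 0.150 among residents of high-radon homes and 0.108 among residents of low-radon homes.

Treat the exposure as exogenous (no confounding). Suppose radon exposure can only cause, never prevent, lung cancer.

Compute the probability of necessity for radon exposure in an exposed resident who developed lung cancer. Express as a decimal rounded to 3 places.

Let p₁ = 0.15, p₀ = 0.108.
Under exogeneity and monotonicity, PN = (p₁ − p₀) / p₁.
PN = (0.15 − 0.108) / 0.15 = 0.042 / 0.15 ≈ 0.2800

PN ≈ 0.280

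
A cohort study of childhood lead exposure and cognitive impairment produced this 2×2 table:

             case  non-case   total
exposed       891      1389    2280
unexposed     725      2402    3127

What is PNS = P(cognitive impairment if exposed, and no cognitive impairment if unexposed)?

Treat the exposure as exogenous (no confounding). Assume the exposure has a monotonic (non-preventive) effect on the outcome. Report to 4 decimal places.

p₁ = P(outcome | exposed) = 891/2280 = 0.39079
p₀ = P(outcome | unexposed) = 725/3127 = 0.23185
Under exogeneity and monotonicity, PNS = p₁ − p₀.
PNS = 0.39079 − 0.23185 = 0.15894

PNS ≈ 0.1589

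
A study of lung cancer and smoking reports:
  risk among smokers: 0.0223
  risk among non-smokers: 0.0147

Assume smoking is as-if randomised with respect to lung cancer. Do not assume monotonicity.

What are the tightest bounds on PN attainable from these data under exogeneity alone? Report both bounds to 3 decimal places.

Let p₁ = 0.0223, p₀ = 0.0147.
Under exogeneity alone the bounds on PN are max{0,(p₁−p₀)/p₁} ≤ PN ≤ min{1,(1−p₀)/p₁}.
  lower = (p₁ − p₀)/p₁ = 0.0076 / 0.0223 ≈ 0.3408
  upper = min{1, (1 − p₀)/p₁} = 0.9853 / 0.0223 ≈ 44.1839 → capped at 1

0.341 ≤ PN ≤ 1.000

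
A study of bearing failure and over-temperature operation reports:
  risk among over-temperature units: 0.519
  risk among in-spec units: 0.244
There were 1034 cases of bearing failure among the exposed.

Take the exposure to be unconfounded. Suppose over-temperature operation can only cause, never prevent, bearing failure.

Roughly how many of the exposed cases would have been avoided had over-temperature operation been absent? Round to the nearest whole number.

Let p₁ = 0.519, p₀ = 0.244.
PN = (p₁ − p₀)/p₁ = (0.519 − 0.244) / 0.519 ≈ 0.52987.
Attributable cases ≈ PN × (exposed cases) = 0.52987 × 1034 ≈ 547.88.

about 548 cases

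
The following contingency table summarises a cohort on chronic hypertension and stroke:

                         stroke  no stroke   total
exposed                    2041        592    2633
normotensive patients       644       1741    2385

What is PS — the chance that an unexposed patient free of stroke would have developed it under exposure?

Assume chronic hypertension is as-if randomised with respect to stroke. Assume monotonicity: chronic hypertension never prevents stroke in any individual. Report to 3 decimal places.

PS ≈ 0.692

p₁ = P(outcome | exposed) = 2041/2633 = 0.77516
p₀ = P(outcome | unexposed) = 644/2385 = 0.27002
Under exogeneity and monotonicity, PS = (p₁ − p₀) / (1 − p₀).
PS = (0.77516 − 0.27002) / (1 − 0.27002) = 0.50514 / 0.72998 ≈ 0.6920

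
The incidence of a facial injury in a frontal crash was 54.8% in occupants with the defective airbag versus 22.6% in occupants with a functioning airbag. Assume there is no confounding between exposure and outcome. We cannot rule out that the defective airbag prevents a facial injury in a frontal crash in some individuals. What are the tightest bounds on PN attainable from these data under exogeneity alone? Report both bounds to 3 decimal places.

0.588 ≤ PN ≤ 1.000

p₁ = 0.548, p₀ = 0.226.
Under exogeneity alone the bounds on PN are max{0,(p₁−p₀)/p₁} ≤ PN ≤ min{1,(1−p₀)/p₁}.
  lower = (p₁ − p₀)/p₁ = 0.322 / 0.548 ≈ 0.5876
  upper = min{1, (1 − p₀)/p₁} = 0.774 / 0.548 ≈ 1.4124 → capped at 1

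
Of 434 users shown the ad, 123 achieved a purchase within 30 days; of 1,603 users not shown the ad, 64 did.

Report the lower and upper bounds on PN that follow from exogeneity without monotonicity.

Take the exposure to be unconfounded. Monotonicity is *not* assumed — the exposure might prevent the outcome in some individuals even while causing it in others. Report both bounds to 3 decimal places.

0.859 ≤ PN ≤ 1.000

p₁ = P(outcome | exposed) = 123/434 = 0.28341
p₀ = P(outcome | unexposed) = 64/1603 = 0.039925
Under exogeneity alone the bounds on PN are max{0,(p₁−p₀)/p₁} ≤ PN ≤ min{1,(1−p₀)/p₁}.
  lower = (p₁ − p₀)/p₁ = 0.24348 / 0.28341 ≈ 0.8591
  upper = min{1, (1 − p₀)/p₁} = 0.96007 / 0.28341 ≈ 3.3876 → capped at 1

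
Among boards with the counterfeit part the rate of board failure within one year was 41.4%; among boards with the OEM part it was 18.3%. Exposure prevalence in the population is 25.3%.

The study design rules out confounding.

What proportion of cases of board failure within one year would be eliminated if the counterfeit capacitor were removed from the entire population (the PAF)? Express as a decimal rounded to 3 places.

p₁ = 0.414, p₀ = 0.183.
Overall risk P(Y=1) = π·p₁ + (1−π)·p₀ = 0.253×0.414 + 0.747×0.183 = 0.24144.
Under exogeneity, PAF = [P(Y=1) − p₀] / P(Y=1).
PAF = (0.24144 − 0.183) / 0.24144 ≈ 0.2421

PAF ≈ 0.242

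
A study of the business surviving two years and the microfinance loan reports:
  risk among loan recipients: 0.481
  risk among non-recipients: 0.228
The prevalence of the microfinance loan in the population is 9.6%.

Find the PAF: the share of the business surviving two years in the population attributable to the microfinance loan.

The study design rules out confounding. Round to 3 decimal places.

Let p₁ = 0.481, p₀ = 0.228.
Overall risk P(Y=1) = π·p₁ + (1−π)·p₀ = 0.096×0.481 + 0.904×0.228 = 0.25229.
Under exogeneity, PAF = [P(Y=1) − p₀] / P(Y=1).
PAF = (0.25229 − 0.228) / 0.25229 ≈ 0.0963

PAF ≈ 0.096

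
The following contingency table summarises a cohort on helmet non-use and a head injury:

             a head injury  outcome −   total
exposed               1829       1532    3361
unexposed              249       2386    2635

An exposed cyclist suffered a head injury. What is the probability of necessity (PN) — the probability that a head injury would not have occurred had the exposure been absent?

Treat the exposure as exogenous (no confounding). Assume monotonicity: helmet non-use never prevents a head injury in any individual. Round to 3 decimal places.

p₁ = P(outcome | exposed) = 1829/3361 = 0.54418
p₀ = P(outcome | unexposed) = 249/2635 = 0.094497
Under exogeneity and monotonicity, PN = (p₁ − p₀) / p₁.
PN = (0.54418 − 0.094497) / 0.54418 = 0.44969 / 0.54418 ≈ 0.8264

PN ≈ 0.826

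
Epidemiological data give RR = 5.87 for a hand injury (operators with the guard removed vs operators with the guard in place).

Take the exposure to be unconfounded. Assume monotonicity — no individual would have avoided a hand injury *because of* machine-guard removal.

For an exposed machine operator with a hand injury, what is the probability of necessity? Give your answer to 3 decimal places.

PN ≈ 0.830

Under exogeneity and monotonicity, PN = (RR − 1) / RR = 1 − 1/RR.
PN = (5.87 − 1) / 5.87 = 4.87 / 5.87 ≈ 0.8296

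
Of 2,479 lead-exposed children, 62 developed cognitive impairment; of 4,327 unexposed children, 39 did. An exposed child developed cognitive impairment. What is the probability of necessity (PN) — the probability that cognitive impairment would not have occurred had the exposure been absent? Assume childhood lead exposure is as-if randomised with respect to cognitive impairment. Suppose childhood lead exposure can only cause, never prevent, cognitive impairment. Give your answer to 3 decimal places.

p₁ = P(outcome | exposed) = 62/2479 = 0.02501
p₀ = P(outcome | unexposed) = 39/4327 = 0.0090132
Under exogeneity and monotonicity, PN = (p₁ − p₀) / p₁.
PN = (0.02501 − 0.0090132) / 0.02501 = 0.015997 / 0.02501 ≈ 0.6396

PN ≈ 0.640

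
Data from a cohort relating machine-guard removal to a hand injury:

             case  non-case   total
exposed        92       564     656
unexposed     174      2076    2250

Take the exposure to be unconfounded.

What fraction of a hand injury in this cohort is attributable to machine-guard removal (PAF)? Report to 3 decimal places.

PAF ≈ 0.155

p₁ = P(outcome | exposed) = 92/656 = 0.14024
p₀ = P(outcome | unexposed) = 174/2250 = 0.077333
Exposure prevalence π = 656/2906 = 0.22574; overall risk P(Y=1) = 0.091535.
Under exogeneity, PAF = [P(Y=1) − p₀]/P(Y=1).
PAF = (0.091535 − 0.077333) / 0.091535 ≈ 0.1551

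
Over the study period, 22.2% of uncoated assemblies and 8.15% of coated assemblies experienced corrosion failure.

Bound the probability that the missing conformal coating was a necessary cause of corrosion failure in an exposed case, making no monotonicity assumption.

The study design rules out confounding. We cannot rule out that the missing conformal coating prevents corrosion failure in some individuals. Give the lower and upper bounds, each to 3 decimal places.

0.633 ≤ PN ≤ 1.000

p₁ = 0.222, p₀ = 0.0815.
Under exogeneity alone the bounds on PN are max{0,(p₁−p₀)/p₁} ≤ PN ≤ min{1,(1−p₀)/p₁}.
  lower = (p₁ − p₀)/p₁ = 0.1405 / 0.222 ≈ 0.6329
  upper = min{1, (1 − p₀)/p₁} = 0.9185 / 0.222 ≈ 4.1374 → capped at 1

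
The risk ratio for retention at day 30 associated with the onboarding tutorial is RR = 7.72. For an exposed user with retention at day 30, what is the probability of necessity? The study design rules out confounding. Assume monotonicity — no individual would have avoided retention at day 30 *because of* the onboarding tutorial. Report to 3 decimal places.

Under exogeneity and monotonicity, PN = (RR − 1) / RR = 1 − 1/RR.
PN = (7.72 − 1) / 7.72 = 6.72 / 7.72 ≈ 0.8705

PN ≈ 0.870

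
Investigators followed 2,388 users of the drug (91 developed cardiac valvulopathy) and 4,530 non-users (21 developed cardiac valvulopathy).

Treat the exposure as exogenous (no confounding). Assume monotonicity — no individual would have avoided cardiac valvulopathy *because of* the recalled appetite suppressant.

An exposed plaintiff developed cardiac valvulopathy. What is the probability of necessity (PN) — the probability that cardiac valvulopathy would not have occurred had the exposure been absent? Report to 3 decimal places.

p₁ = P(outcome | exposed) = 91/2388 = 0.038107
p₀ = P(outcome | unexposed) = 21/4530 = 0.0046358
Under exogeneity and monotonicity, PN = (p₁ − p₀) / p₁.
PN = (0.038107 − 0.0046358) / 0.038107 = 0.033471 / 0.038107 ≈ 0.8783

PN ≈ 0.878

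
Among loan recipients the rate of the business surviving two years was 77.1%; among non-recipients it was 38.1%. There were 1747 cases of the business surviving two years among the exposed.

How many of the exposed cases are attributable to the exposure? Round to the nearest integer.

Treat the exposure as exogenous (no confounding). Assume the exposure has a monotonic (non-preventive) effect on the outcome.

p₁ = 0.771, p₀ = 0.381.
PN = (p₁ − p₀)/p₁ = (0.771 − 0.381) / 0.771 ≈ 0.50584.
Attributable cases ≈ PN × (exposed cases) = 0.50584 × 1747 ≈ 883.70.

about 884 cases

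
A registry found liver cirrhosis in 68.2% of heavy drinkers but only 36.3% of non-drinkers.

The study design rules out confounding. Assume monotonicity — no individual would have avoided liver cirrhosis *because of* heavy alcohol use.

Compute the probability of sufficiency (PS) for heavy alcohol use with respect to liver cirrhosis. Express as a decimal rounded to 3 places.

p₁ = 0.682, p₀ = 0.363.
Under exogeneity and monotonicity, PS = (p₁ − p₀) / (1 − p₀).
PS = (0.682 − 0.363) / (1 − 0.363) = 0.319 / 0.637 ≈ 0.5008

PS ≈ 0.501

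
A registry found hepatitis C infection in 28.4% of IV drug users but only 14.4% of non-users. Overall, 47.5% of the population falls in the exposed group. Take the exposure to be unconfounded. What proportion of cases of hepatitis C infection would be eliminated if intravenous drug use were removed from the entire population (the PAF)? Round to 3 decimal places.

p₁ = 0.284, p₀ = 0.144.
Overall risk P(Y=1) = π·p₁ + (1−π)·p₀ = 0.475×0.284 + 0.525×0.144 = 0.2105.
Under exogeneity, PAF = [P(Y=1) − p₀] / P(Y=1).
PAF = (0.2105 − 0.144) / 0.2105 ≈ 0.3159

PAF ≈ 0.316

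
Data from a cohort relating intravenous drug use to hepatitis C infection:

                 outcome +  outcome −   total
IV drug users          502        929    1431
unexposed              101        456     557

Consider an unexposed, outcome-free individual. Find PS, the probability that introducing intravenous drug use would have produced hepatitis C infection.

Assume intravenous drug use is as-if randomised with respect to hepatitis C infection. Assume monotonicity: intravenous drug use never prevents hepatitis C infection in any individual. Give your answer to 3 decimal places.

PS ≈ 0.207

p₁ = P(outcome | exposed) = 502/1431 = 0.3508
p₀ = P(outcome | unexposed) = 101/557 = 0.18133
Under exogeneity and monotonicity, PS = (p₁ − p₀) / (1 − p₀).
PS = (0.3508 − 0.18133) / (1 − 0.18133) = 0.16948 / 0.81867 ≈ 0.2070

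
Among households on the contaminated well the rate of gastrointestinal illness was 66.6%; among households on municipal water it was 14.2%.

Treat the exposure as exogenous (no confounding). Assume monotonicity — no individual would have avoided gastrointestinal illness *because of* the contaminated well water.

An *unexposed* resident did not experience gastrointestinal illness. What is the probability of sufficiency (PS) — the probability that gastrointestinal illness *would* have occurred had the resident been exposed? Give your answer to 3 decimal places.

PS ≈ 0.611

p₁ = 0.666, p₀ = 0.142.
Under exogeneity and monotonicity, PS = (p₁ − p₀) / (1 − p₀).
PS = (0.666 − 0.142) / (1 − 0.142) = 0.524 / 0.858 ≈ 0.6107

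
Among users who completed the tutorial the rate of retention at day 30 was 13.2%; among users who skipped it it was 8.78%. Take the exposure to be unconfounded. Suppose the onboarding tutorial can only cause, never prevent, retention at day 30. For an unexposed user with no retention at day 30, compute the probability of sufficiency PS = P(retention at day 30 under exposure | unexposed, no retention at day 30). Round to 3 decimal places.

p₁ = 0.132, p₀ = 0.0878.
Under exogeneity and monotonicity, PS = (p₁ − p₀) / (1 − p₀).
PS = (0.132 − 0.0878) / (1 − 0.0878) = 0.0442 / 0.9122 ≈ 0.0485

PS ≈ 0.048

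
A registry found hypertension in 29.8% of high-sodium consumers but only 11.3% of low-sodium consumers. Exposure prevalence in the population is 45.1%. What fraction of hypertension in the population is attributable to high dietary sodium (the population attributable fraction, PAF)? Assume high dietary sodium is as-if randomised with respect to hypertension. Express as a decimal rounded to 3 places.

PAF ≈ 0.425

p₁ = 0.298, p₀ = 0.113.
Overall risk P(Y=1) = π·p₁ + (1−π)·p₀ = 0.451×0.298 + 0.549×0.113 = 0.19643.
Under exogeneity, PAF = [P(Y=1) − p₀] / P(Y=1).
PAF = (0.19643 − 0.113) / 0.19643 ≈ 0.4247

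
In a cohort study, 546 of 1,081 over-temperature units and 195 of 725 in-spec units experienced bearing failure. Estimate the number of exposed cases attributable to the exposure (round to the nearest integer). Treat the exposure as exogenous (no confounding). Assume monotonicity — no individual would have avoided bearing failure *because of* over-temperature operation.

p₁ = P(outcome | exposed) = 546/1081 = 0.50509
p₀ = P(outcome | unexposed) = 195/725 = 0.26897
PN = (p₁ − p₀)/p₁ = (0.50509 − 0.26897) / 0.50509 ≈ 0.46749.
Attributable cases ≈ PN × (exposed cases) = 0.46749 × 546 ≈ 255.25.

about 255 cases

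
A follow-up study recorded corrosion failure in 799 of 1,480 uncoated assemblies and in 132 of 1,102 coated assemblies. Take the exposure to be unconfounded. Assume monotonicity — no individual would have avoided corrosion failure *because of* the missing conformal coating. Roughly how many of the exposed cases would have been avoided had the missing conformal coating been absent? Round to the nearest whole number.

p₁ = P(outcome | exposed) = 799/1480 = 0.53986
p₀ = P(outcome | unexposed) = 132/1102 = 0.11978
PN = (p₁ − p₀)/p₁ = (0.53986 − 0.11978) / 0.53986 ≈ 0.77813.
Attributable cases ≈ PN × (exposed cases) = 0.77813 × 799 ≈ 621.72.

about 622 cases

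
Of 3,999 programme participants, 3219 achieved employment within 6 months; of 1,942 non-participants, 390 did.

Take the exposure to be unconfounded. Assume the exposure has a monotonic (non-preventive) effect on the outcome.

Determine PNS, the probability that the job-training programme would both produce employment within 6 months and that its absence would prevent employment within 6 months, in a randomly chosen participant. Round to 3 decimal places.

PNS ≈ 0.604

p₁ = P(outcome | exposed) = 3219/3999 = 0.80495
p₀ = P(outcome | unexposed) = 390/1942 = 0.20082
Under exogeneity and monotonicity, PNS = p₁ − p₀.
PNS = 0.80495 − 0.20082 = 0.60413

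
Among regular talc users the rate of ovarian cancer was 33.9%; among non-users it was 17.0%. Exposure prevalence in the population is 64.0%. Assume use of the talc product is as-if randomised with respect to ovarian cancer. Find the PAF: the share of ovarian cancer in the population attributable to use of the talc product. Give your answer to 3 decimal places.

p₁ = 0.339, p₀ = 0.17.
Overall risk P(Y=1) = π·p₁ + (1−π)·p₀ = 0.64×0.339 + 0.36×0.17 = 0.27816.
Under exogeneity, PAF = [P(Y=1) − p₀] / P(Y=1).
PAF = (0.27816 − 0.17) / 0.27816 ≈ 0.3888

PAF ≈ 0.389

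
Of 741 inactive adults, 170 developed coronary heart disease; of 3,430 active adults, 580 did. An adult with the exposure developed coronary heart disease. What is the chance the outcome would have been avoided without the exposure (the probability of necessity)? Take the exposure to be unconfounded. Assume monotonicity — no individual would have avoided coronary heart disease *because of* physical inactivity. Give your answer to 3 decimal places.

PN ≈ 0.263

p₁ = P(outcome | exposed) = 170/741 = 0.22942
p₀ = P(outcome | unexposed) = 580/3430 = 0.1691
Under exogeneity and monotonicity, PN = (p₁ − p₀) / p₁.
PN = (0.22942 − 0.1691) / 0.22942 = 0.060323 / 0.22942 ≈ 0.2629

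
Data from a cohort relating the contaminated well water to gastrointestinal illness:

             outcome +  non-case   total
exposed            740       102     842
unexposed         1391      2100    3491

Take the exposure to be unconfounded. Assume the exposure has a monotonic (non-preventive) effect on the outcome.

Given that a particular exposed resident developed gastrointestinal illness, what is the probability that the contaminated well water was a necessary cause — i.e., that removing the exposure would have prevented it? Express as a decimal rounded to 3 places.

PN ≈ 0.547

p₁ = P(outcome | exposed) = 740/842 = 0.87886
p₀ = P(outcome | unexposed) = 1391/3491 = 0.39845
Under exogeneity and monotonicity, PN = (p₁ − p₀) / p₁.
PN = (0.87886 − 0.39845) / 0.87886 = 0.48041 / 0.87886 ≈ 0.5466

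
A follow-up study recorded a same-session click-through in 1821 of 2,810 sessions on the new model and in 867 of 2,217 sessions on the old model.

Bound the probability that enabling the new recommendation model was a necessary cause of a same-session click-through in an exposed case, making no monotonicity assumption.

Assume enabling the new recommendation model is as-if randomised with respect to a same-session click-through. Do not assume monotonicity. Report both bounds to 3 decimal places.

0.397 ≤ PN ≤ 0.940

p₁ = P(outcome | exposed) = 1821/2810 = 0.64804
p₀ = P(outcome | unexposed) = 867/2217 = 0.39107
Under exogeneity alone the bounds on PN are max{0,(p₁−p₀)/p₁} ≤ PN ≤ min{1,(1−p₀)/p₁}.
  lower = (p₁ − p₀)/p₁ = 0.25697 / 0.64804 ≈ 0.3965
  upper = min{1, (1 − p₀)/p₁} = 0.60893 / 0.64804 ≈ 0.9396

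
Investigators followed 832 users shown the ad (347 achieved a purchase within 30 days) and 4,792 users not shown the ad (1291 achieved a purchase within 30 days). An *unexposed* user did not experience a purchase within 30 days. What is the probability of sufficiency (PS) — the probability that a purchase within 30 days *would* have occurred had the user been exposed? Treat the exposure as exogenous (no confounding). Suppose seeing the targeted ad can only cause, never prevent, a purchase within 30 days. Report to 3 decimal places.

p₁ = P(outcome | exposed) = 347/832 = 0.41707
p₀ = P(outcome | unexposed) = 1291/4792 = 0.26941
Under exogeneity and monotonicity, PS = (p₁ − p₀) / (1 − p₀).
PS = (0.41707 − 0.26941) / (1 − 0.26941) = 0.14766 / 0.73059 ≈ 0.2021

PS ≈ 0.202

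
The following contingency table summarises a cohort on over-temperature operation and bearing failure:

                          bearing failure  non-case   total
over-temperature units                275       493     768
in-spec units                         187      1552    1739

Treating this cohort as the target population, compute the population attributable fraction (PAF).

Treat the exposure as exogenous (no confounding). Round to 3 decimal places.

PAF ≈ 0.416

p₁ = P(outcome | exposed) = 275/768 = 0.35807
p₀ = P(outcome | unexposed) = 187/1739 = 0.10753
Exposure prevalence π = 768/2507 = 0.30634; overall risk P(Y=1) = 0.18428.
Under exogeneity, PAF = [P(Y=1) − p₀]/P(Y=1).
PAF = (0.18428 − 0.10753) / 0.18428 ≈ 0.4165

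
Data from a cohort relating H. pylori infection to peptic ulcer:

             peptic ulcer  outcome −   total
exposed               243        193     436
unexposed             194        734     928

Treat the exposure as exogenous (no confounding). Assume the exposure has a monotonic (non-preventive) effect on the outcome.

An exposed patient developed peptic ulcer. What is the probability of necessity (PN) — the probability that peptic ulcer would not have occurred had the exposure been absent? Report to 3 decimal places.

p₁ = P(outcome | exposed) = 243/436 = 0.55734
p₀ = P(outcome | unexposed) = 194/928 = 0.20905
Under exogeneity and monotonicity, PN = (p₁ − p₀)/p₁.
PN = (0.55734 − 0.20905) / 0.55734 ≈ 0.6249

PN ≈ 0.625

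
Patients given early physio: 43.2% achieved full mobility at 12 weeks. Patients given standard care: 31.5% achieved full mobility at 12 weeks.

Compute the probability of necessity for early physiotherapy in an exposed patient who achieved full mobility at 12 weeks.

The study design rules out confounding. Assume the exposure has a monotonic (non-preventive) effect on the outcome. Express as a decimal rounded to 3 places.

p₁ = 0.432, p₀ = 0.315.
Under exogeneity and monotonicity, PN = (p₁ − p₀) / p₁.
PN = (0.432 − 0.315) / 0.432 = 0.117 / 0.432 ≈ 0.2708

PN ≈ 0.271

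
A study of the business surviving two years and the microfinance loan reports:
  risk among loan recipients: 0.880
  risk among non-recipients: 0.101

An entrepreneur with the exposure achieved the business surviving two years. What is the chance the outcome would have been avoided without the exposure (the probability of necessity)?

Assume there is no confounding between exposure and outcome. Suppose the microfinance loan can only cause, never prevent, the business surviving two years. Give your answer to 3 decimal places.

PN ≈ 0.885

Let p₁ = 0.88, p₀ = 0.101.
Under exogeneity and monotonicity, PN = (p₁ − p₀) / p₁.
PN = (0.88 − 0.101) / 0.88 = 0.779 / 0.88 ≈ 0.8852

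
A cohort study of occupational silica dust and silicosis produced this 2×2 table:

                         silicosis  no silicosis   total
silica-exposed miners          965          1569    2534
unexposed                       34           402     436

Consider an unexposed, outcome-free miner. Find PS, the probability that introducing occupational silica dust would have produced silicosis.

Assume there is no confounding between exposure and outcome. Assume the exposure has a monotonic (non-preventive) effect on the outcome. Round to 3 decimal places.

p₁ = P(outcome | exposed) = 965/2534 = 0.38082
p₀ = P(outcome | unexposed) = 34/436 = 0.077982
Under exogeneity and monotonicity, PS = (p₁ − p₀)/(1 − p₀).
PS = (0.38082 − 0.077982) / 0.92202 ≈ 0.3285

PS ≈ 0.328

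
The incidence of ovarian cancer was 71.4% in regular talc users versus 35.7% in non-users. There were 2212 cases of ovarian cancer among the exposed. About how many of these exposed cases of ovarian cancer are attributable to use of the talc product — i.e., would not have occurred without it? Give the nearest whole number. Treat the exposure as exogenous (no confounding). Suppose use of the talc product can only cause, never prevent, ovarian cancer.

p₁ = 0.714, p₀ = 0.357.
PN = (p₁ − p₀)/p₁ = (0.714 − 0.357) / 0.714 ≈ 0.50000.
Attributable cases ≈ PN × (exposed cases) = 0.50000 × 2212 ≈ 1106.00.

about 1106 cases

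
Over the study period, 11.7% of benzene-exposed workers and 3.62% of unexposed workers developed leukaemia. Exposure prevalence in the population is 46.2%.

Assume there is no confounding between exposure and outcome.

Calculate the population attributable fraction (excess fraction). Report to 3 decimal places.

PAF ≈ 0.508

p₁ = 0.117, p₀ = 0.0362.
Overall risk P(Y=1) = π·p₁ + (1−π)·p₀ = 0.462×0.117 + 0.538×0.0362 = 0.07353.
Under exogeneity, PAF = [P(Y=1) − p₀] / P(Y=1).
PAF = (0.07353 − 0.0362) / 0.07353 ≈ 0.5077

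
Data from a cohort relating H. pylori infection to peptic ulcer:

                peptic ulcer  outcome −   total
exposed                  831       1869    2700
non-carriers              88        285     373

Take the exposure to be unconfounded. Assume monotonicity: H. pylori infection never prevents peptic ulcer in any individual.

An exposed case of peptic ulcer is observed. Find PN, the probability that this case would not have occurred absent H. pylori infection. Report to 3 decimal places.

p₁ = P(outcome | exposed) = 831/2700 = 0.30778
p₀ = P(outcome | unexposed) = 88/373 = 0.23592
Under exogeneity and monotonicity, PN = (p₁ − p₀)/p₁.
PN = (0.30778 − 0.23592) / 0.30778 ≈ 0.2335

PN ≈ 0.233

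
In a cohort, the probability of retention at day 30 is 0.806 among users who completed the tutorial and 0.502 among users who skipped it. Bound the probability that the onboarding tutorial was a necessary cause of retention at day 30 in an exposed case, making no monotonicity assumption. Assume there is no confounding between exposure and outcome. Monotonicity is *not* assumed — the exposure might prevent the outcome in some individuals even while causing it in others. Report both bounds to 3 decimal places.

Let p₁ = 0.806, p₀ = 0.502.
Under exogeneity alone the bounds on PN are max{0,(p₁−p₀)/p₁} ≤ PN ≤ min{1,(1−p₀)/p₁}.
  lower = (p₁ − p₀)/p₁ = 0.304 / 0.806 ≈ 0.3772
  upper = min{1, (1 − p₀)/p₁} = 0.498 / 0.806 ≈ 0.6179

0.377 ≤ PN ≤ 0.618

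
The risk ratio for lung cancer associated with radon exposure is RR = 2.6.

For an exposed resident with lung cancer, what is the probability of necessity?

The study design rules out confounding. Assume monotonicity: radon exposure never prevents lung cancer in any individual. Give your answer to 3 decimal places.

Under exogeneity and monotonicity, PN = (RR − 1) / RR = 1 − 1/RR.
PN = (2.6 − 1) / 2.6 = 1.6 / 2.6 ≈ 0.6154

PN ≈ 0.615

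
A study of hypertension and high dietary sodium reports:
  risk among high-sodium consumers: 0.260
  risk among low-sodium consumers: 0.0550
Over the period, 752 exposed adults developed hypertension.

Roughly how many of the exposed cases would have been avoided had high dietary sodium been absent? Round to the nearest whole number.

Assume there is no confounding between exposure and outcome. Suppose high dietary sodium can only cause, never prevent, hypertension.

about 593 cases

Let p₁ = 0.26, p₀ = 0.055.
PN = (p₁ − p₀)/p₁ = (0.26 − 0.055) / 0.26 ≈ 0.78846.
Attributable cases ≈ PN × (exposed cases) = 0.78846 × 752 ≈ 592.92.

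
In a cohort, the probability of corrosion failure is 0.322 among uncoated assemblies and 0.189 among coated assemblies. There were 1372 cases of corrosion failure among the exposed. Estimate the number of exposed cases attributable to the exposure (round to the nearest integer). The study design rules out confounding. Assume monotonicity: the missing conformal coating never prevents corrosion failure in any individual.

Let p₁ = 0.322, p₀ = 0.189.
PN = (p₁ − p₀)/p₁ = (0.322 − 0.189) / 0.322 ≈ 0.41304.
Attributable cases ≈ PN × (exposed cases) = 0.41304 × 1372 ≈ 566.70.

about 567 cases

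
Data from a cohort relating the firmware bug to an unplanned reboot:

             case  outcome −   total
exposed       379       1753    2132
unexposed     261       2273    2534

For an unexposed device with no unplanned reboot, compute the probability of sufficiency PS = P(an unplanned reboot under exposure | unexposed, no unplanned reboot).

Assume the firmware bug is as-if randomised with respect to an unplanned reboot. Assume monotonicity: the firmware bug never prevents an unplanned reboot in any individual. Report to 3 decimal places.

p₁ = P(outcome | exposed) = 379/2132 = 0.17777
p₀ = P(outcome | unexposed) = 261/2534 = 0.103
Under exogeneity and monotonicity, PS = (p₁ − p₀)/(1 − p₀).
PS = (0.17777 − 0.103) / 0.897 ≈ 0.0834

PS ≈ 0.083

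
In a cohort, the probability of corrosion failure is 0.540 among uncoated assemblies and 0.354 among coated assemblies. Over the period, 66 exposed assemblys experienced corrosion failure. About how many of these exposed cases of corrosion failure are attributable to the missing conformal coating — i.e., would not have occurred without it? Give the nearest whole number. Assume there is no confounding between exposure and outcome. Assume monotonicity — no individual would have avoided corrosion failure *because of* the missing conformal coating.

about 23 cases

Let p₁ = 0.54, p₀ = 0.354.
PN = (p₁ − p₀)/p₁ = (0.54 − 0.354) / 0.54 ≈ 0.34444.
Attributable cases ≈ PN × (exposed cases) = 0.34444 × 66 ≈ 22.73.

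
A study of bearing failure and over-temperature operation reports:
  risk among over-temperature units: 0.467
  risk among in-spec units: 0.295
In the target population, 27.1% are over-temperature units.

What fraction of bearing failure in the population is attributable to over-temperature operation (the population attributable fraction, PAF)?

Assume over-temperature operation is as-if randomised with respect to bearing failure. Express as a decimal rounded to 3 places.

PAF ≈ 0.136

Let p₁ = 0.467, p₀ = 0.295.
Overall risk P(Y=1) = π·p₁ + (1−π)·p₀ = 0.271×0.467 + 0.729×0.295 = 0.34161.
Under exogeneity, PAF = [P(Y=1) − p₀] / P(Y=1).
PAF = (0.34161 − 0.295) / 0.34161 ≈ 0.1364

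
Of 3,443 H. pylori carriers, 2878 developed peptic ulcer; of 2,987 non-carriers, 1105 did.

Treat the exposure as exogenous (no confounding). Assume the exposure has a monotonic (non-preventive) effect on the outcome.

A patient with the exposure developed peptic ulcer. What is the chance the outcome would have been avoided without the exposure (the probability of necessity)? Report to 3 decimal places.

p₁ = P(outcome | exposed) = 2878/3443 = 0.8359
p₀ = P(outcome | unexposed) = 1105/2987 = 0.36994
Under exogeneity and monotonicity, PN = (p₁ − p₀) / p₁.
PN = (0.8359 − 0.36994) / 0.8359 = 0.46596 / 0.8359 ≈ 0.5574

PN ≈ 0.557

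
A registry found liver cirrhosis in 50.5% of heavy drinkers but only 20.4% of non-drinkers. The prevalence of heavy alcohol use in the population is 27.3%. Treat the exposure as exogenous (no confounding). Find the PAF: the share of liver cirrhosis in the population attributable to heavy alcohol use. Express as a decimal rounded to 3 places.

p₁ = 0.505, p₀ = 0.204.
Overall risk P(Y=1) = π·p₁ + (1−π)·p₀ = 0.273×0.505 + 0.727×0.204 = 0.28617.
Under exogeneity, PAF = [P(Y=1) − p₀] / P(Y=1).
PAF = (0.28617 − 0.204) / 0.28617 ≈ 0.2871

PAF ≈ 0.287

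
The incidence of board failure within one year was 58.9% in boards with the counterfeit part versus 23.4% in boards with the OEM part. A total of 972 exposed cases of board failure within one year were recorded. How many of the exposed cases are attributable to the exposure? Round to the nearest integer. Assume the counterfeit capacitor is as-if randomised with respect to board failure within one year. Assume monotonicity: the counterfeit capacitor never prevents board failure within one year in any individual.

p₁ = 0.589, p₀ = 0.234.
PN = (p₁ − p₀)/p₁ = (0.589 − 0.234) / 0.589 ≈ 0.60272.
Attributable cases ≈ PN × (exposed cases) = 0.60272 × 972 ≈ 585.84.

about 586 cases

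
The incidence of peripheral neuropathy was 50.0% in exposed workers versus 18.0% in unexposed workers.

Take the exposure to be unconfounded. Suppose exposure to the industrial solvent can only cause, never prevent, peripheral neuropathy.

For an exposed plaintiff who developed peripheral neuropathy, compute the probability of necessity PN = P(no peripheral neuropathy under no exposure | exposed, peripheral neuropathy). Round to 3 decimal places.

PN ≈ 0.640

p₁ = 0.5, p₀ = 0.18.
Under exogeneity and monotonicity, PN = (p₁ − p₀) / p₁.
PN = (0.5 − 0.18) / 0.5 = 0.32 / 0.5 ≈ 0.6400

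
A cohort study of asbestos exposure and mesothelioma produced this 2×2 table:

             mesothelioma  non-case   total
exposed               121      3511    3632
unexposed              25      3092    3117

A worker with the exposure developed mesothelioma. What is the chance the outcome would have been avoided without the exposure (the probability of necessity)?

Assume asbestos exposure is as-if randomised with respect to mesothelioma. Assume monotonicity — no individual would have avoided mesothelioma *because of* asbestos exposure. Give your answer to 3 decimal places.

p₁ = P(outcome | exposed) = 121/3632 = 0.033315
p₀ = P(outcome | unexposed) = 25/3117 = 0.0080205
Under exogeneity and monotonicity, PN = (p₁ − p₀) / p₁.
PN = (0.033315 − 0.0080205) / 0.033315 = 0.025294 / 0.033315 ≈ 0.7593

PN ≈ 0.759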